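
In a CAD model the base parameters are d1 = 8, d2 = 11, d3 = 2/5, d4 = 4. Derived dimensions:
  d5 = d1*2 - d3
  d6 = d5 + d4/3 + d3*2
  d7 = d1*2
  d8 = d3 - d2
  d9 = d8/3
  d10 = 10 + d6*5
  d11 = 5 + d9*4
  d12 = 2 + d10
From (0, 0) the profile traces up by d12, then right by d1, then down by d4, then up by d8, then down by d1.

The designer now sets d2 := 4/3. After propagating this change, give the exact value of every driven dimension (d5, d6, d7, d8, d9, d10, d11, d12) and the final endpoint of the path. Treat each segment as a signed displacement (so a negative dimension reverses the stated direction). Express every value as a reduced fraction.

d5 = 78/5
d6 = 266/15
d7 = 16
d8 = -14/15
d9 = -14/45
d10 = 296/3
d11 = 169/45
d12 = 302/3
endpoint = (8, 1316/15)

Apply edit: d2 := 4/3
  d5 = d1*2 - d3 = 78/5
  d6 = d5 + d4/3 + d3*2 = 266/15
  d7 = d1*2 = 16
  d8 = d3 - d2 = -14/15
  d9 = d8/3 = -14/45
  d10 = 10 + d6*5 = 296/3
  d11 = 5 + d9*4 = 169/45
  d12 = 2 + d10 = 302/3
Walk from origin (0, 0):
  seg 1: up by d12 = 302/3 → (0, 302/3)
  seg 2: right by d1 = 8 → (8, 302/3)
  seg 3: down by d4 = 4 → (8, 290/3)
  seg 4: up by d8 = -14/15 → (8, 1436/15)
  seg 5: down by d1 = 8 → (8, 1316/15)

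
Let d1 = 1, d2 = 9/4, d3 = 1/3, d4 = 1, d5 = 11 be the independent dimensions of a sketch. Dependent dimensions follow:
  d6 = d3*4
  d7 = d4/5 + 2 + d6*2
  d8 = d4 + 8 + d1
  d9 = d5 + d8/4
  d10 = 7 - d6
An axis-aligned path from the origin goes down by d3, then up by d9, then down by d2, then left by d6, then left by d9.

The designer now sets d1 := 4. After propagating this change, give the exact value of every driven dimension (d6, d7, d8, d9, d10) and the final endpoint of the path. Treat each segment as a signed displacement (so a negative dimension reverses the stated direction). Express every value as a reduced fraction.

d6 = 4/3
d7 = 73/15
d8 = 13
d9 = 57/4
d10 = 17/3
endpoint = (-187/12, 35/3)

Apply edit: d1 := 4
  d6 = d3*4 = 4/3
  d7 = d4/5 + 2 + d6*2 = 73/15
  d8 = d4 + 8 + d1 = 13
  d9 = d5 + d8/4 = 57/4
  d10 = 7 - d6 = 17/3
Walk from origin (0, 0):
  seg 1: down by d3 = 1/3 → (0, -1/3)
  seg 2: up by d9 = 57/4 → (0, 167/12)
  seg 3: down by d2 = 9/4 → (0, 35/3)
  seg 4: left by d6 = 4/3 → (-4/3, 35/3)
  seg 5: left by d9 = 57/4 → (-187/12, 35/3)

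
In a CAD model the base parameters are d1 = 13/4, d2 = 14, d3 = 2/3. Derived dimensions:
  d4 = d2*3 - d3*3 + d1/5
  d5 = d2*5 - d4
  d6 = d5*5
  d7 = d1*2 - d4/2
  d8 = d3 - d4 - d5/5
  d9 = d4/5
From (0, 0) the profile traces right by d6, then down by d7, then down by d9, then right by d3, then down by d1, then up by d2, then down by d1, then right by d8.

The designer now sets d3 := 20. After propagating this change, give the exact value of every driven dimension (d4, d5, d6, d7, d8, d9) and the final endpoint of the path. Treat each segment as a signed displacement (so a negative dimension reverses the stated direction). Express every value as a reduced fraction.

d4 = -347/20
d5 = 1747/20
d6 = 1747/4
d7 = 607/40
d8 = 497/25
d9 = -347/100
endpoint = (47663/100, -841/200)

Apply edit: d3 := 20
  d4 = d2*3 - d3*3 + d1/5 = -347/20
  d5 = d2*5 - d4 = 1747/20
  d6 = d5*5 = 1747/4
  d7 = d1*2 - d4/2 = 607/40
  d8 = d3 - d4 - d5/5 = 497/25
  d9 = d4/5 = -347/100
Walk from origin (0, 0):
  seg 1: right by d6 = 1747/4 → (1747/4, 0)
  seg 2: down by d7 = 607/40 → (1747/4, -607/40)
  seg 3: down by d9 = -347/100 → (1747/4, -2341/200)
  seg 4: right by d3 = 20 → (1827/4, -2341/200)
  seg 5: down by d1 = 13/4 → (1827/4, -2991/200)
  seg 6: up by d2 = 14 → (1827/4, -191/200)
  seg 7: down by d1 = 13/4 → (1827/4, -841/200)
  seg 8: right by d8 = 497/25 → (47663/100, -841/200)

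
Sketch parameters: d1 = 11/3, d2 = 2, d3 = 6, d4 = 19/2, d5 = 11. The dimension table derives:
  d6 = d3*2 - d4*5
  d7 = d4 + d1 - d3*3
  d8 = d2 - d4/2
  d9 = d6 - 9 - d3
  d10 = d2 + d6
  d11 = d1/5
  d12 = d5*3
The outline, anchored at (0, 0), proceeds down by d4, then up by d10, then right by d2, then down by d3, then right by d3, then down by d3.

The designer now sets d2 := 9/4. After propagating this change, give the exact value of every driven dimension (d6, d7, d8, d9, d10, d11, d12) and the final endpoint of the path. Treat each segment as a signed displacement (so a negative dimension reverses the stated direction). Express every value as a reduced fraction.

Apply edit: d2 := 9/4
  d6 = d3*2 - d4*5 = -71/2
  d7 = d4 + d1 - d3*3 = -29/6
  d8 = d2 - d4/2 = -5/2
  d9 = d6 - 9 - d3 = -101/2
  d10 = d2 + d6 = -133/4
  d11 = d1/5 = 11/15
  d12 = d5*3 = 33
Walk from origin (0, 0):
  seg 1: down by d4 = 19/2 → (0, -19/2)
  seg 2: up by d10 = -133/4 → (0, -171/4)
  seg 3: right by d2 = 9/4 → (9/4, -171/4)
  seg 4: down by d3 = 6 → (9/4, -195/4)
  seg 5: right by d3 = 6 → (33/4, -195/4)
  seg 6: down by d3 = 6 → (33/4, -219/4)

d6 = -71/2
d7 = -29/6
d8 = -5/2
d9 = -101/2
d10 = -133/4
d11 = 11/15
d12 = 33
endpoint = (33/4, -219/4)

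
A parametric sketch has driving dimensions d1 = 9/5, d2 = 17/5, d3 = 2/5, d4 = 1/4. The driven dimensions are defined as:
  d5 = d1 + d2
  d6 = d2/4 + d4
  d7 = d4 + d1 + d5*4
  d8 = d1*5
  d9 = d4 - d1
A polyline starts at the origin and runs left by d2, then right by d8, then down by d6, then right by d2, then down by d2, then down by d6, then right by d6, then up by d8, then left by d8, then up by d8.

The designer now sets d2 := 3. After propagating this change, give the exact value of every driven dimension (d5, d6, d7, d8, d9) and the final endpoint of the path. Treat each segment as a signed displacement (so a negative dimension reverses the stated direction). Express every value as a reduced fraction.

d5 = 24/5
d6 = 1
d7 = 85/4
d8 = 9
d9 = -31/20
endpoint = (1, 13)

Apply edit: d2 := 3
  d5 = d1 + d2 = 24/5
  d6 = d2/4 + d4 = 1
  d7 = d4 + d1 + d5*4 = 85/4
  d8 = d1*5 = 9
  d9 = d4 - d1 = -31/20
Walk from origin (0, 0):
  seg 1: left by d2 = 3 → (-3, 0)
  seg 2: right by d8 = 9 → (6, 0)
  seg 3: down by d6 = 1 → (6, -1)
  seg 4: right by d2 = 3 → (9, -1)
  seg 5: down by d2 = 3 → (9, -4)
  seg 6: down by d6 = 1 → (9, -5)
  seg 7: right by d6 = 1 → (10, -5)
  seg 8: up by d8 = 9 → (10, 4)
  seg 9: left by d8 = 9 → (1, 4)
  seg 10: up by d8 = 9 → (1, 13)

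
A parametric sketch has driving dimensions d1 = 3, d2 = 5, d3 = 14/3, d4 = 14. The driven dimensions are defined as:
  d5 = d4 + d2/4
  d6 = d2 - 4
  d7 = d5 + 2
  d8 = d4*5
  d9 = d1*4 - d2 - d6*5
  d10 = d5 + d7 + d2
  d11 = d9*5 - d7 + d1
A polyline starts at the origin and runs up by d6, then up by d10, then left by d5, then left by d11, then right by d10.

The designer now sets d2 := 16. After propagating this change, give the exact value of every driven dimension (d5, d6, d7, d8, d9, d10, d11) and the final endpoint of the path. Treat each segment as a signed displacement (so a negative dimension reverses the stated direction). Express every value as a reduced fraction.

Apply edit: d2 := 16
  d5 = d4 + d2/4 = 18
  d6 = d2 - 4 = 12
  d7 = d5 + 2 = 20
  d8 = d4*5 = 70
  d9 = d1*4 - d2 - d6*5 = -64
  d10 = d5 + d7 + d2 = 54
  d11 = d9*5 - d7 + d1 = -337
Walk from origin (0, 0):
  seg 1: up by d6 = 12 → (0, 12)
  seg 2: up by d10 = 54 → (0, 66)
  seg 3: left by d5 = 18 → (-18, 66)
  seg 4: left by d11 = -337 → (319, 66)
  seg 5: right by d10 = 54 → (373, 66)

d5 = 18
d6 = 12
d7 = 20
d8 = 70
d9 = -64
d10 = 54
d11 = -337
endpoint = (373, 66)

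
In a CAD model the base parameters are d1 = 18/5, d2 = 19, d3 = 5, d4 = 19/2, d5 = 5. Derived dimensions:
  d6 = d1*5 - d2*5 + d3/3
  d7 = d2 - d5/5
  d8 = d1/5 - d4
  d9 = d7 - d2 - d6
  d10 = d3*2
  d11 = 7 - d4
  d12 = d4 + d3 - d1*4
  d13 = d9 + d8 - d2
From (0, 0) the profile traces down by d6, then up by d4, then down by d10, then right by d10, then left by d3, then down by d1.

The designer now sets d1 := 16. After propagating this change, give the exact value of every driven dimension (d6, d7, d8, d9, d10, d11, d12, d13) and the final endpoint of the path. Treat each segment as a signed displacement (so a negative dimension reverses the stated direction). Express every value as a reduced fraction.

d6 = -40/3
d7 = 18
d8 = -63/10
d9 = 37/3
d10 = 10
d11 = -5/2
d12 = -99/2
d13 = -389/30
endpoint = (5, -19/6)

Apply edit: d1 := 16
  d6 = d1*5 - d2*5 + d3/3 = -40/3
  d7 = d2 - d5/5 = 18
  d8 = d1/5 - d4 = -63/10
  d9 = d7 - d2 - d6 = 37/3
  d10 = d3*2 = 10
  d11 = 7 - d4 = -5/2
  d12 = d4 + d3 - d1*4 = -99/2
  d13 = d9 + d8 - d2 = -389/30
Walk from origin (0, 0):
  seg 1: down by d6 = -40/3 → (0, 40/3)
  seg 2: up by d4 = 19/2 → (0, 137/6)
  seg 3: down by d10 = 10 → (0, 77/6)
  seg 4: right by d10 = 10 → (10, 77/6)
  seg 5: left by d3 = 5 → (5, 77/6)
  seg 6: down by d1 = 16 → (5, -19/6)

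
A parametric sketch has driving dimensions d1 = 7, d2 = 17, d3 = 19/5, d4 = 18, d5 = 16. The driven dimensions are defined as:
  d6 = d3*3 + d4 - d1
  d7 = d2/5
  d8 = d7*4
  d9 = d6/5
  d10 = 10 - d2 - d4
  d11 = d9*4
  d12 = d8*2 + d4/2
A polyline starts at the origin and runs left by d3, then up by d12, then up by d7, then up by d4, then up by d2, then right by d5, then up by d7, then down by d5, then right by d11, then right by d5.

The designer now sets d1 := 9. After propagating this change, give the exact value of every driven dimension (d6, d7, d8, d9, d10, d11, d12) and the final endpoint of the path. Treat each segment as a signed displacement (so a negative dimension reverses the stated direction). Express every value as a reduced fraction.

d6 = 102/5
d7 = 17/5
d8 = 68/5
d9 = 102/25
d10 = -25
d11 = 408/25
d12 = 181/5
endpoint = (1113/25, 62)

Apply edit: d1 := 9
  d6 = d3*3 + d4 - d1 = 102/5
  d7 = d2/5 = 17/5
  d8 = d7*4 = 68/5
  d9 = d6/5 = 102/25
  d10 = 10 - d2 - d4 = -25
  d11 = d9*4 = 408/25
  d12 = d8*2 + d4/2 = 181/5
Walk from origin (0, 0):
  seg 1: left by d3 = 19/5 → (-19/5, 0)
  seg 2: up by d12 = 181/5 → (-19/5, 181/5)
  seg 3: up by d7 = 17/5 → (-19/5, 198/5)
  seg 4: up by d4 = 18 → (-19/5, 288/5)
  seg 5: up by d2 = 17 → (-19/5, 373/5)
  seg 6: right by d5 = 16 → (61/5, 373/5)
  seg 7: up by d7 = 17/5 → (61/5, 78)
  seg 8: down by d5 = 16 → (61/5, 62)
  seg 9: right by d11 = 408/25 → (713/25, 62)
  seg 10: right by d5 = 16 → (1113/25, 62)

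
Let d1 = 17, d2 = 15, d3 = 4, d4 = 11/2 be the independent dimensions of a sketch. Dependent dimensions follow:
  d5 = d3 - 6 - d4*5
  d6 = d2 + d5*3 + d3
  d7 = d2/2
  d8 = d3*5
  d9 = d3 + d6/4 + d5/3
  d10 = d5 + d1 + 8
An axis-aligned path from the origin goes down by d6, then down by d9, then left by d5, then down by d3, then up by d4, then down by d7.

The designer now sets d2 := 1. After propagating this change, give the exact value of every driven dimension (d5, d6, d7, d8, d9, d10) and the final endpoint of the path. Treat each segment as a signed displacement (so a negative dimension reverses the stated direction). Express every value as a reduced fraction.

d5 = -59/2
d6 = -167/2
d7 = 1/2
d8 = 20
d9 = -641/24
d10 = -9/2
endpoint = (59/2, 2669/24)

Apply edit: d2 := 1
  d5 = d3 - 6 - d4*5 = -59/2
  d6 = d2 + d5*3 + d3 = -167/2
  d7 = d2/2 = 1/2
  d8 = d3*5 = 20
  d9 = d3 + d6/4 + d5/3 = -641/24
  d10 = d5 + d1 + 8 = -9/2
Walk from origin (0, 0):
  seg 1: down by d6 = -167/2 → (0, 167/2)
  seg 2: down by d9 = -641/24 → (0, 2645/24)
  seg 3: left by d5 = -59/2 → (59/2, 2645/24)
  seg 4: down by d3 = 4 → (59/2, 2549/24)
  seg 5: up by d4 = 11/2 → (59/2, 2681/24)
  seg 6: down by d7 = 1/2 → (59/2, 2669/24)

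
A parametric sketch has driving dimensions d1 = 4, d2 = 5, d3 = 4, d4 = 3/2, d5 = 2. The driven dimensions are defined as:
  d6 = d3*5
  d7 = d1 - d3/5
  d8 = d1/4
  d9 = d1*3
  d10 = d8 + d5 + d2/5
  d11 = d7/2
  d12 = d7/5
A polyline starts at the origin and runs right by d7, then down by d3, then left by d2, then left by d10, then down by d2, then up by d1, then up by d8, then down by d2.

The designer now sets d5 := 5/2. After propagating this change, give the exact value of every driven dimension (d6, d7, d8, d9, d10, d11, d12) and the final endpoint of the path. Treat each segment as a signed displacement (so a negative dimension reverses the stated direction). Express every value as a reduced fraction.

d6 = 20
d7 = 16/5
d8 = 1
d9 = 12
d10 = 9/2
d11 = 8/5
d12 = 16/25
endpoint = (-63/10, -9)

Apply edit: d5 := 5/2
  d6 = d3*5 = 20
  d7 = d1 - d3/5 = 16/5
  d8 = d1/4 = 1
  d9 = d1*3 = 12
  d10 = d8 + d5 + d2/5 = 9/2
  d11 = d7/2 = 8/5
  d12 = d7/5 = 16/25
Walk from origin (0, 0):
  seg 1: right by d7 = 16/5 → (16/5, 0)
  seg 2: down by d3 = 4 → (16/5, -4)
  seg 3: left by d2 = 5 → (-9/5, -4)
  seg 4: left by d10 = 9/2 → (-63/10, -4)
  seg 5: down by d2 = 5 → (-63/10, -9)
  seg 6: up by d1 = 4 → (-63/10, -5)
  seg 7: up by d8 = 1 → (-63/10, -4)
  seg 8: down by d2 = 5 → (-63/10, -9)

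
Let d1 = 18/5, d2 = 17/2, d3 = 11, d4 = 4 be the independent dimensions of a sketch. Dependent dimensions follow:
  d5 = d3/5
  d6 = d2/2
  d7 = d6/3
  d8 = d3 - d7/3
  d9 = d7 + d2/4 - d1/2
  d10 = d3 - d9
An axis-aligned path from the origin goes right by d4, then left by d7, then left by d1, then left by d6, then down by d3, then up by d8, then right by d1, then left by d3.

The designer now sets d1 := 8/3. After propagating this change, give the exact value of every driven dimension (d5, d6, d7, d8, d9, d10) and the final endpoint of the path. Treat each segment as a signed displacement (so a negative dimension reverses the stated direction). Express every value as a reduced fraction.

d5 = 11/5
d6 = 17/4
d7 = 17/12
d8 = 379/36
d9 = 53/24
d10 = 211/24
endpoint = (-38/3, -17/36)

Apply edit: d1 := 8/3
  d5 = d3/5 = 11/5
  d6 = d2/2 = 17/4
  d7 = d6/3 = 17/12
  d8 = d3 - d7/3 = 379/36
  d9 = d7 + d2/4 - d1/2 = 53/24
  d10 = d3 - d9 = 211/24
Walk from origin (0, 0):
  seg 1: right by d4 = 4 → (4, 0)
  seg 2: left by d7 = 17/12 → (31/12, 0)
  seg 3: left by d1 = 8/3 → (-1/12, 0)
  seg 4: left by d6 = 17/4 → (-13/3, 0)
  seg 5: down by d3 = 11 → (-13/3, -11)
  seg 6: up by d8 = 379/36 → (-13/3, -17/36)
  seg 7: right by d1 = 8/3 → (-5/3, -17/36)
  seg 8: left by d3 = 11 → (-38/3, -17/36)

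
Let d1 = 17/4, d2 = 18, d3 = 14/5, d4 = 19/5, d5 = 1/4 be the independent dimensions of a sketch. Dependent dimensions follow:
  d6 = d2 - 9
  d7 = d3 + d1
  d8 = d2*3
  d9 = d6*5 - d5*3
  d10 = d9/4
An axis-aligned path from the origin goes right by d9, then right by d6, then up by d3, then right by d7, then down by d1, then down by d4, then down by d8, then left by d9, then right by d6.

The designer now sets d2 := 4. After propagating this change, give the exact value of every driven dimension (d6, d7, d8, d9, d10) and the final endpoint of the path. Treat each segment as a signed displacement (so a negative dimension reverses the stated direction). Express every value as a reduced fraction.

Apply edit: d2 := 4
  d6 = d2 - 9 = -5
  d7 = d3 + d1 = 141/20
  d8 = d2*3 = 12
  d9 = d6*5 - d5*3 = -103/4
  d10 = d9/4 = -103/16
Walk from origin (0, 0):
  seg 1: right by d9 = -103/4 → (-103/4, 0)
  seg 2: right by d6 = -5 → (-123/4, 0)
  seg 3: up by d3 = 14/5 → (-123/4, 14/5)
  seg 4: right by d7 = 141/20 → (-237/10, 14/5)
  seg 5: down by d1 = 17/4 → (-237/10, -29/20)
  seg 6: down by d4 = 19/5 → (-237/10, -21/4)
  seg 7: down by d8 = 12 → (-237/10, -69/4)
  seg 8: left by d9 = -103/4 → (41/20, -69/4)
  seg 9: right by d6 = -5 → (-59/20, -69/4)

d6 = -5
d7 = 141/20
d8 = 12
d9 = -103/4
d10 = -103/16
endpoint = (-59/20, -69/4)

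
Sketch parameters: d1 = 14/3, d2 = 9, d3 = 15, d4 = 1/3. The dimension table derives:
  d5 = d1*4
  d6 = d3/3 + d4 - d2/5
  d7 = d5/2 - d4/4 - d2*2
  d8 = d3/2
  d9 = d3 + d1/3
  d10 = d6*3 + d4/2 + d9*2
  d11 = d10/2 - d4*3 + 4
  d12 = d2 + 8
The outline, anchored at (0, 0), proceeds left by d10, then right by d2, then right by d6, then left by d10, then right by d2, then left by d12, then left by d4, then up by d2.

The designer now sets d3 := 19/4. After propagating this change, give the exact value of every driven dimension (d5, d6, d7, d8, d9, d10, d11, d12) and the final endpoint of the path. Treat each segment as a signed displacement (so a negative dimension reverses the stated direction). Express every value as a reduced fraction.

Apply edit: d3 := 19/4
  d5 = d1*4 = 56/3
  d6 = d3/3 + d4 - d2/5 = 7/60
  d7 = d5/2 - d4/4 - d2*2 = -35/4
  d8 = d3/2 = 19/8
  d9 = d3 + d1/3 = 227/36
  d10 = d6*3 + d4/2 + d9*2 = 2363/180
  d11 = d10/2 - d4*3 + 4 = 3443/360
  d12 = d2 + 8 = 17
Walk from origin (0, 0):
  seg 1: left by d10 = 2363/180 → (-2363/180, 0)
  seg 2: right by d2 = 9 → (-743/180, 0)
  seg 3: right by d6 = 7/60 → (-361/90, 0)
  seg 4: left by d10 = 2363/180 → (-617/36, 0)
  seg 5: right by d2 = 9 → (-293/36, 0)
  seg 6: left by d12 = 17 → (-905/36, 0)
  seg 7: left by d4 = 1/3 → (-917/36, 0)
  seg 8: up by d2 = 9 → (-917/36, 9)

d5 = 56/3
d6 = 7/60
d7 = -35/4
d8 = 19/8
d9 = 227/36
d10 = 2363/180
d11 = 3443/360
d12 = 17
endpoint = (-917/36, 9)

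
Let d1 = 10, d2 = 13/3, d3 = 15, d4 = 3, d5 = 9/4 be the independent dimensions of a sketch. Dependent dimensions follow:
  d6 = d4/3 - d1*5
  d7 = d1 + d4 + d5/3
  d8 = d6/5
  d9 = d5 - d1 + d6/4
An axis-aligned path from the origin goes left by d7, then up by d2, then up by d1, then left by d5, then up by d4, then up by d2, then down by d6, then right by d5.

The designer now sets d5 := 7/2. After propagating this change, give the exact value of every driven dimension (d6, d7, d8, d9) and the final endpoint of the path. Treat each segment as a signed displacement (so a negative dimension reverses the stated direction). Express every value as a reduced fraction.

Apply edit: d5 := 7/2
  d6 = d4/3 - d1*5 = -49
  d7 = d1 + d4 + d5/3 = 85/6
  d8 = d6/5 = -49/5
  d9 = d5 - d1 + d6/4 = -75/4
Walk from origin (0, 0):
  seg 1: left by d7 = 85/6 → (-85/6, 0)
  seg 2: up by d2 = 13/3 → (-85/6, 13/3)
  seg 3: up by d1 = 10 → (-85/6, 43/3)
  seg 4: left by d5 = 7/2 → (-53/3, 43/3)
  seg 5: up by d4 = 3 → (-53/3, 52/3)
  seg 6: up by d2 = 13/3 → (-53/3, 65/3)
  seg 7: down by d6 = -49 → (-53/3, 212/3)
  seg 8: right by d5 = 7/2 → (-85/6, 212/3)

d6 = -49
d7 = 85/6
d8 = -49/5
d9 = -75/4
endpoint = (-85/6, 212/3)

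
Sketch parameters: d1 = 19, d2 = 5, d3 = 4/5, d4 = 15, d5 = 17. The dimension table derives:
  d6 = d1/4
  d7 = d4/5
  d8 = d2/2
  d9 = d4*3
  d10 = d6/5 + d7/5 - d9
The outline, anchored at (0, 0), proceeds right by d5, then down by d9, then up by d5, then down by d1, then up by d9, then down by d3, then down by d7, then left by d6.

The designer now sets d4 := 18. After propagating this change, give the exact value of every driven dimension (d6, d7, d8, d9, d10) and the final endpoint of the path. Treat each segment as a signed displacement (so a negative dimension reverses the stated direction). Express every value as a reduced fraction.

d6 = 19/4
d7 = 18/5
d8 = 5/2
d9 = 54
d10 = -5233/100
endpoint = (49/4, -32/5)

Apply edit: d4 := 18
  d6 = d1/4 = 19/4
  d7 = d4/5 = 18/5
  d8 = d2/2 = 5/2
  d9 = d4*3 = 54
  d10 = d6/5 + d7/5 - d9 = -5233/100
Walk from origin (0, 0):
  seg 1: right by d5 = 17 → (17, 0)
  seg 2: down by d9 = 54 → (17, -54)
  seg 3: up by d5 = 17 → (17, -37)
  seg 4: down by d1 = 19 → (17, -56)
  seg 5: up by d9 = 54 → (17, -2)
  seg 6: down by d3 = 4/5 → (17, -14/5)
  seg 7: down by d7 = 18/5 → (17, -32/5)
  seg 8: left by d6 = 19/4 → (49/4, -32/5)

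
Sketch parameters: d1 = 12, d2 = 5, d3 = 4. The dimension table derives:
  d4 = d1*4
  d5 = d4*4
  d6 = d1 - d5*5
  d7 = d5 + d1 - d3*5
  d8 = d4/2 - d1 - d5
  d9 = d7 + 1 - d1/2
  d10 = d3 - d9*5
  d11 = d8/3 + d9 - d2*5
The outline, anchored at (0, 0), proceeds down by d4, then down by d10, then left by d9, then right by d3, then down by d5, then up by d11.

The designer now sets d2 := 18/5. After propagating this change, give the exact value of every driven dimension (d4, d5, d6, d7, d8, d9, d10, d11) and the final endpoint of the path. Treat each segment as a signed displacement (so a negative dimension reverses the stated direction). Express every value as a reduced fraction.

Apply edit: d2 := 18/5
  d4 = d1*4 = 48
  d5 = d4*4 = 192
  d6 = d1 - d5*5 = -948
  d7 = d5 + d1 - d3*5 = 184
  d8 = d4/2 - d1 - d5 = -180
  d9 = d7 + 1 - d1/2 = 179
  d10 = d3 - d9*5 = -891
  d11 = d8/3 + d9 - d2*5 = 101
Walk from origin (0, 0):
  seg 1: down by d4 = 48 → (0, -48)
  seg 2: down by d10 = -891 → (0, 843)
  seg 3: left by d9 = 179 → (-179, 843)
  seg 4: right by d3 = 4 → (-175, 843)
  seg 5: down by d5 = 192 → (-175, 651)
  seg 6: up by d11 = 101 → (-175, 752)

d4 = 48
d5 = 192
d6 = -948
d7 = 184
d8 = -180
d9 = 179
d10 = -891
d11 = 101
endpoint = (-175, 752)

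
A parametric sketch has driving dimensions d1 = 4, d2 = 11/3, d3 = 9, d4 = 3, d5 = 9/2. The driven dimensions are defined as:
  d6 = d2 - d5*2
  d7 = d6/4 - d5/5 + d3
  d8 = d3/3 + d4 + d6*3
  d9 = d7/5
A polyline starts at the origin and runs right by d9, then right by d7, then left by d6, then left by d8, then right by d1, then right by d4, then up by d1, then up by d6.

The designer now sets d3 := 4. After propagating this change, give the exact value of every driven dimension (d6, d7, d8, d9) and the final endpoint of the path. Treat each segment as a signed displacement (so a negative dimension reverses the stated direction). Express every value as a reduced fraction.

Apply edit: d3 := 4
  d6 = d2 - d5*2 = -16/3
  d7 = d6/4 - d5/5 + d3 = 53/30
  d8 = d3/3 + d4 + d6*3 = -35/3
  d9 = d7/5 = 53/150
Walk from origin (0, 0):
  seg 1: right by d9 = 53/150 → (53/150, 0)
  seg 2: right by d7 = 53/30 → (53/25, 0)
  seg 3: left by d6 = -16/3 → (559/75, 0)
  seg 4: left by d8 = -35/3 → (478/25, 0)
  seg 5: right by d1 = 4 → (578/25, 0)
  seg 6: right by d4 = 3 → (653/25, 0)
  seg 7: up by d1 = 4 → (653/25, 4)
  seg 8: up by d6 = -16/3 → (653/25, -4/3)

d6 = -16/3
d7 = 53/30
d8 = -35/3
d9 = 53/150
endpoint = (653/25, -4/3)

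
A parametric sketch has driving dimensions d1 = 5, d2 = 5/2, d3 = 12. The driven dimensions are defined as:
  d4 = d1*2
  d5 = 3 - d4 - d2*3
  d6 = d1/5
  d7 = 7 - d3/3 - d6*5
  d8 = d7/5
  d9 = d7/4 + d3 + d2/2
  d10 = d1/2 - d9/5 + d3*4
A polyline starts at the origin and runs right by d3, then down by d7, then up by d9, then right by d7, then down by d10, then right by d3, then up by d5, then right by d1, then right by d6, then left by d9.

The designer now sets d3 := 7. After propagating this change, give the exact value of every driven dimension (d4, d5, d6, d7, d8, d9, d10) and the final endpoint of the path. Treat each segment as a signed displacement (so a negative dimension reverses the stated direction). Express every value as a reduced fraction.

Apply edit: d3 := 7
  d4 = d1*2 = 10
  d5 = 3 - d4 - d2*3 = -29/2
  d6 = d1/5 = 1
  d7 = 7 - d3/3 - d6*5 = -1/3
  d8 = d7/5 = -1/15
  d9 = d7/4 + d3 + d2/2 = 49/6
  d10 = d1/2 - d9/5 + d3*4 = 433/15
Walk from origin (0, 0):
  seg 1: right by d3 = 7 → (7, 0)
  seg 2: down by d7 = -1/3 → (7, 1/3)
  seg 3: up by d9 = 49/6 → (7, 17/2)
  seg 4: right by d7 = -1/3 → (20/3, 17/2)
  seg 5: down by d10 = 433/15 → (20/3, -611/30)
  seg 6: right by d3 = 7 → (41/3, -611/30)
  seg 7: up by d5 = -29/2 → (41/3, -523/15)
  seg 8: right by d1 = 5 → (56/3, -523/15)
  seg 9: right by d6 = 1 → (59/3, -523/15)
  seg 10: left by d9 = 49/6 → (23/2, -523/15)

d4 = 10
d5 = -29/2
d6 = 1
d7 = -1/3
d8 = -1/15
d9 = 49/6
d10 = 433/15
endpoint = (23/2, -523/15)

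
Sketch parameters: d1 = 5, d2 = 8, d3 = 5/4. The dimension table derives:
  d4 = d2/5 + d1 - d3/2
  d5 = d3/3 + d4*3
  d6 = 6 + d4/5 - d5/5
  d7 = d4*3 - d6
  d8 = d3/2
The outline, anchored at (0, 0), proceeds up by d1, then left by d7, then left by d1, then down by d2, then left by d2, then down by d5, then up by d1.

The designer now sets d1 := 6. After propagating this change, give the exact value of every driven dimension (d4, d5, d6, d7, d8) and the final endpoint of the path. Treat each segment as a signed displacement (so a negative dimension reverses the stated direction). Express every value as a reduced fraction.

d4 = 279/40
d5 = 2561/120
d6 = 469/150
d7 = 10679/600
d8 = 5/8
endpoint = (-19079/600, -2081/120)

Apply edit: d1 := 6
  d4 = d2/5 + d1 - d3/2 = 279/40
  d5 = d3/3 + d4*3 = 2561/120
  d6 = 6 + d4/5 - d5/5 = 469/150
  d7 = d4*3 - d6 = 10679/600
  d8 = d3/2 = 5/8
Walk from origin (0, 0):
  seg 1: up by d1 = 6 → (0, 6)
  seg 2: left by d7 = 10679/600 → (-10679/600, 6)
  seg 3: left by d1 = 6 → (-14279/600, 6)
  seg 4: down by d2 = 8 → (-14279/600, -2)
  seg 5: left by d2 = 8 → (-19079/600, -2)
  seg 6: down by d5 = 2561/120 → (-19079/600, -2801/120)
  seg 7: up by d1 = 6 → (-19079/600, -2081/120)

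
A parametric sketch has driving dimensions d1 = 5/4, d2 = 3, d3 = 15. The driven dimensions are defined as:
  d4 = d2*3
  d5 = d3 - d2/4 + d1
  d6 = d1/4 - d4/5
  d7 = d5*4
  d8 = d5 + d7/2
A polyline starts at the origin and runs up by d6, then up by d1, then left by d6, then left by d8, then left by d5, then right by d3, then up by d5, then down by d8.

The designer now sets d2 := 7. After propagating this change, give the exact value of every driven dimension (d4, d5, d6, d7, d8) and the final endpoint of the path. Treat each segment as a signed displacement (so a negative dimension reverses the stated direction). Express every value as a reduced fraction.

Apply edit: d2 := 7
  d4 = d2*3 = 21
  d5 = d3 - d2/4 + d1 = 29/2
  d6 = d1/4 - d4/5 = -311/80
  d7 = d5*4 = 58
  d8 = d5 + d7/2 = 87/2
Walk from origin (0, 0):
  seg 1: up by d6 = -311/80 → (0, -311/80)
  seg 2: up by d1 = 5/4 → (0, -211/80)
  seg 3: left by d6 = -311/80 → (311/80, -211/80)
  seg 4: left by d8 = 87/2 → (-3169/80, -211/80)
  seg 5: left by d5 = 29/2 → (-4329/80, -211/80)
  seg 6: right by d3 = 15 → (-3129/80, -211/80)
  seg 7: up by d5 = 29/2 → (-3129/80, 949/80)
  seg 8: down by d8 = 87/2 → (-3129/80, -2531/80)

d4 = 21
d5 = 29/2
d6 = -311/80
d7 = 58
d8 = 87/2
endpoint = (-3129/80, -2531/80)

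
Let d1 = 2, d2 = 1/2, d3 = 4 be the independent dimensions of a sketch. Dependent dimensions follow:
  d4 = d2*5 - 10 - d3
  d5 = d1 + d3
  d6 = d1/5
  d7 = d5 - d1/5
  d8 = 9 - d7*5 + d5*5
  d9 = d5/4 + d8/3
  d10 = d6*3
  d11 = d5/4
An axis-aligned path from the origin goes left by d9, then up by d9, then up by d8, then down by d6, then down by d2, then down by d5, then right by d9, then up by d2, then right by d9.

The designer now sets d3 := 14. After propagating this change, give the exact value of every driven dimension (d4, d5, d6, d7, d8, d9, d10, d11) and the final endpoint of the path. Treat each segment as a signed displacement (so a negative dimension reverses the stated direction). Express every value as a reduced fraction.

Apply edit: d3 := 14
  d4 = d2*5 - 10 - d3 = -43/2
  d5 = d1 + d3 = 16
  d6 = d1/5 = 2/5
  d7 = d5 - d1/5 = 78/5
  d8 = 9 - d7*5 + d5*5 = 11
  d9 = d5/4 + d8/3 = 23/3
  d10 = d6*3 = 6/5
  d11 = d5/4 = 4
Walk from origin (0, 0):
  seg 1: left by d9 = 23/3 → (-23/3, 0)
  seg 2: up by d9 = 23/3 → (-23/3, 23/3)
  seg 3: up by d8 = 11 → (-23/3, 56/3)
  seg 4: down by d6 = 2/5 → (-23/3, 274/15)
  seg 5: down by d2 = 1/2 → (-23/3, 533/30)
  seg 6: down by d5 = 16 → (-23/3, 53/30)
  seg 7: right by d9 = 23/3 → (0, 53/30)
  seg 8: up by d2 = 1/2 → (0, 34/15)
  seg 9: right by d9 = 23/3 → (23/3, 34/15)

d4 = -43/2
d5 = 16
d6 = 2/5
d7 = 78/5
d8 = 11
d9 = 23/3
d10 = 6/5
d11 = 4
endpoint = (23/3, 34/15)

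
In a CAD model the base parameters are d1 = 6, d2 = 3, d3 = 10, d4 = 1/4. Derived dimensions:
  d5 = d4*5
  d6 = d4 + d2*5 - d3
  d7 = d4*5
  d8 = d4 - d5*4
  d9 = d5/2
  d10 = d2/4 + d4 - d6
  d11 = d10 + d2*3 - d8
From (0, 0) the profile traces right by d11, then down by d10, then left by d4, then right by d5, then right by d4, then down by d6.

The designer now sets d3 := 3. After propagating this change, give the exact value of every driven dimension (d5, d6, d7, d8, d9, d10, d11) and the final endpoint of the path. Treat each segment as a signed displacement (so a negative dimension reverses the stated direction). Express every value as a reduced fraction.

Apply edit: d3 := 3
  d5 = d4*5 = 5/4
  d6 = d4 + d2*5 - d3 = 49/4
  d7 = d4*5 = 5/4
  d8 = d4 - d5*4 = -19/4
  d9 = d5/2 = 5/8
  d10 = d2/4 + d4 - d6 = -45/4
  d11 = d10 + d2*3 - d8 = 5/2
Walk from origin (0, 0):
  seg 1: right by d11 = 5/2 → (5/2, 0)
  seg 2: down by d10 = -45/4 → (5/2, 45/4)
  seg 3: left by d4 = 1/4 → (9/4, 45/4)
  seg 4: right by d5 = 5/4 → (7/2, 45/4)
  seg 5: right by d4 = 1/4 → (15/4, 45/4)
  seg 6: down by d6 = 49/4 → (15/4, -1)

d5 = 5/4
d6 = 49/4
d7 = 5/4
d8 = -19/4
d9 = 5/8
d10 = -45/4
d11 = 5/2
endpoint = (15/4, -1)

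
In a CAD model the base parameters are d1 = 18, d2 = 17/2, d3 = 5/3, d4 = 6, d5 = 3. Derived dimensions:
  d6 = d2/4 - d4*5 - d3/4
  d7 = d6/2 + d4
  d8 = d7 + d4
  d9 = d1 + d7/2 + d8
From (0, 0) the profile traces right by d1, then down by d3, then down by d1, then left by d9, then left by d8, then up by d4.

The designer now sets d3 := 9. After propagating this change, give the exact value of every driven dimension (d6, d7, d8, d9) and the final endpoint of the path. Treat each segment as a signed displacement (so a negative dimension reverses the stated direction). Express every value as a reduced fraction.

Apply edit: d3 := 9
  d6 = d2/4 - d4*5 - d3/4 = -241/8
  d7 = d6/2 + d4 = -145/16
  d8 = d7 + d4 = -49/16
  d9 = d1 + d7/2 + d8 = 333/32
Walk from origin (0, 0):
  seg 1: right by d1 = 18 → (18, 0)
  seg 2: down by d3 = 9 → (18, -9)
  seg 3: down by d1 = 18 → (18, -27)
  seg 4: left by d9 = 333/32 → (243/32, -27)
  seg 5: left by d8 = -49/16 → (341/32, -27)
  seg 6: up by d4 = 6 → (341/32, -21)

d6 = -241/8
d7 = -145/16
d8 = -49/16
d9 = 333/32
endpoint = (341/32, -21)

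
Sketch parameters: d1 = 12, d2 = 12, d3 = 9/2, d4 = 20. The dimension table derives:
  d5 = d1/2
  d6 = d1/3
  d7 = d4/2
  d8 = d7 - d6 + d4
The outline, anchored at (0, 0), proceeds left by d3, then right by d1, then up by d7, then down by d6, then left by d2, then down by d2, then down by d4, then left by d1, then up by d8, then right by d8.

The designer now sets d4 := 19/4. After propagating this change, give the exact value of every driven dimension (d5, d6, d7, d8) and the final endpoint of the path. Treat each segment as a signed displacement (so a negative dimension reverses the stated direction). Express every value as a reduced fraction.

d5 = 6
d6 = 4
d7 = 19/8
d8 = 25/8
endpoint = (-107/8, -61/4)

Apply edit: d4 := 19/4
  d5 = d1/2 = 6
  d6 = d1/3 = 4
  d7 = d4/2 = 19/8
  d8 = d7 - d6 + d4 = 25/8
Walk from origin (0, 0):
  seg 1: left by d3 = 9/2 → (-9/2, 0)
  seg 2: right by d1 = 12 → (15/2, 0)
  seg 3: up by d7 = 19/8 → (15/2, 19/8)
  seg 4: down by d6 = 4 → (15/2, -13/8)
  seg 5: left by d2 = 12 → (-9/2, -13/8)
  seg 6: down by d2 = 12 → (-9/2, -109/8)
  seg 7: down by d4 = 19/4 → (-9/2, -147/8)
  seg 8: left by d1 = 12 → (-33/2, -147/8)
  seg 9: up by d8 = 25/8 → (-33/2, -61/4)
  seg 10: right by d8 = 25/8 → (-107/8, -61/4)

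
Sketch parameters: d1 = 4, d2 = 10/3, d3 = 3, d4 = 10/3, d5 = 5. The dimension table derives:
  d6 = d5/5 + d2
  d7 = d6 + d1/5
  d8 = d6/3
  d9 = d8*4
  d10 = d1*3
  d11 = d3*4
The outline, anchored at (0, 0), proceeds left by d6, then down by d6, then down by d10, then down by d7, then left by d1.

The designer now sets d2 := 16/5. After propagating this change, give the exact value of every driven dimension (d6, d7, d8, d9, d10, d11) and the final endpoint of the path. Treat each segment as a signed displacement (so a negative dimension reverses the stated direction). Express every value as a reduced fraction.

Apply edit: d2 := 16/5
  d6 = d5/5 + d2 = 21/5
  d7 = d6 + d1/5 = 5
  d8 = d6/3 = 7/5
  d9 = d8*4 = 28/5
  d10 = d1*3 = 12
  d11 = d3*4 = 12
Walk from origin (0, 0):
  seg 1: left by d6 = 21/5 → (-21/5, 0)
  seg 2: down by d6 = 21/5 → (-21/5, -21/5)
  seg 3: down by d10 = 12 → (-21/5, -81/5)
  seg 4: down by d7 = 5 → (-21/5, -106/5)
  seg 5: left by d1 = 4 → (-41/5, -106/5)

d6 = 21/5
d7 = 5
d8 = 7/5
d9 = 28/5
d10 = 12
d11 = 12
endpoint = (-41/5, -106/5)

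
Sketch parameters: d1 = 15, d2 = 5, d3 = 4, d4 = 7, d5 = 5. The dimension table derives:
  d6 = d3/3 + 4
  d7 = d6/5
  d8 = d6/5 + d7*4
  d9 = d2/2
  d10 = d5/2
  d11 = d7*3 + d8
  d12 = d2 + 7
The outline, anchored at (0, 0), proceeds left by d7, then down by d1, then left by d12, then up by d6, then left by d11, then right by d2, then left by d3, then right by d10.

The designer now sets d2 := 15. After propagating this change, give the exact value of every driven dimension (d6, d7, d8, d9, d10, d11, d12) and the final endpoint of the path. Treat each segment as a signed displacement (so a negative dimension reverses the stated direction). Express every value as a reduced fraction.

d6 = 16/3
d7 = 16/15
d8 = 16/3
d9 = 15/2
d10 = 5/2
d11 = 128/15
d12 = 22
endpoint = (-181/10, -29/3)

Apply edit: d2 := 15
  d6 = d3/3 + 4 = 16/3
  d7 = d6/5 = 16/15
  d8 = d6/5 + d7*4 = 16/3
  d9 = d2/2 = 15/2
  d10 = d5/2 = 5/2
  d11 = d7*3 + d8 = 128/15
  d12 = d2 + 7 = 22
Walk from origin (0, 0):
  seg 1: left by d7 = 16/15 → (-16/15, 0)
  seg 2: down by d1 = 15 → (-16/15, -15)
  seg 3: left by d12 = 22 → (-346/15, -15)
  seg 4: up by d6 = 16/3 → (-346/15, -29/3)
  seg 5: left by d11 = 128/15 → (-158/5, -29/3)
  seg 6: right by d2 = 15 → (-83/5, -29/3)
  seg 7: left by d3 = 4 → (-103/5, -29/3)
  seg 8: right by d10 = 5/2 → (-181/10, -29/3)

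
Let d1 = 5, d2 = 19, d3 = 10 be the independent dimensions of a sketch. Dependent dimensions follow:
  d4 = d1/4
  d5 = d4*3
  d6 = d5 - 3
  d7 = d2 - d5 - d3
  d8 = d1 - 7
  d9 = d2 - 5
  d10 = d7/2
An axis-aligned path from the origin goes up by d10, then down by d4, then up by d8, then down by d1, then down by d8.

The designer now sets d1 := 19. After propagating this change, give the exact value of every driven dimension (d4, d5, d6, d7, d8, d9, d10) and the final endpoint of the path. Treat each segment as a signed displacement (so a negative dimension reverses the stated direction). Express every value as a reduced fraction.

d4 = 19/4
d5 = 57/4
d6 = 45/4
d7 = -21/4
d8 = 12
d9 = 14
d10 = -21/8
endpoint = (0, -211/8)

Apply edit: d1 := 19
  d4 = d1/4 = 19/4
  d5 = d4*3 = 57/4
  d6 = d5 - 3 = 45/4
  d7 = d2 - d5 - d3 = -21/4
  d8 = d1 - 7 = 12
  d9 = d2 - 5 = 14
  d10 = d7/2 = -21/8
Walk from origin (0, 0):
  seg 1: up by d10 = -21/8 → (0, -21/8)
  seg 2: down by d4 = 19/4 → (0, -59/8)
  seg 3: up by d8 = 12 → (0, 37/8)
  seg 4: down by d1 = 19 → (0, -115/8)
  seg 5: down by d8 = 12 → (0, -211/8)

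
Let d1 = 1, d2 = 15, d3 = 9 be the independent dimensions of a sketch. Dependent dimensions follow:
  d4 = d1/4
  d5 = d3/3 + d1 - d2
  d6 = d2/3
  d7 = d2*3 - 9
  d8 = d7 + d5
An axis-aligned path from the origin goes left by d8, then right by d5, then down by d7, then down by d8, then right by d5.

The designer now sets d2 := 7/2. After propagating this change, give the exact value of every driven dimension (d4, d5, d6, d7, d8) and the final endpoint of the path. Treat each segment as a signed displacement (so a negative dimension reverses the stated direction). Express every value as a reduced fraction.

d4 = 1/4
d5 = 1/2
d6 = 7/6
d7 = 3/2
d8 = 2
endpoint = (-1, -7/2)

Apply edit: d2 := 7/2
  d4 = d1/4 = 1/4
  d5 = d3/3 + d1 - d2 = 1/2
  d6 = d2/3 = 7/6
  d7 = d2*3 - 9 = 3/2
  d8 = d7 + d5 = 2
Walk from origin (0, 0):
  seg 1: left by d8 = 2 → (-2, 0)
  seg 2: right by d5 = 1/2 → (-3/2, 0)
  seg 3: down by d7 = 3/2 → (-3/2, -3/2)
  seg 4: down by d8 = 2 → (-3/2, -7/2)
  seg 5: right by d5 = 1/2 → (-1, -7/2)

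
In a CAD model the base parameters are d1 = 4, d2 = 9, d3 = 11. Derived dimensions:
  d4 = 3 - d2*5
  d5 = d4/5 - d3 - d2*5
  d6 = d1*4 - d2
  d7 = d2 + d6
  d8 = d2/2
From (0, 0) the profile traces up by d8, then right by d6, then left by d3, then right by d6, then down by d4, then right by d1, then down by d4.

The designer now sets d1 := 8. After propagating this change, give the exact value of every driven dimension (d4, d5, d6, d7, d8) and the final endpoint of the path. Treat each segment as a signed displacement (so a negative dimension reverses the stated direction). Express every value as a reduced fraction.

d4 = -42
d5 = -322/5
d6 = 23
d7 = 32
d8 = 9/2
endpoint = (43, 177/2)

Apply edit: d1 := 8
  d4 = 3 - d2*5 = -42
  d5 = d4/5 - d3 - d2*5 = -322/5
  d6 = d1*4 - d2 = 23
  d7 = d2 + d6 = 32
  d8 = d2/2 = 9/2
Walk from origin (0, 0):
  seg 1: up by d8 = 9/2 → (0, 9/2)
  seg 2: right by d6 = 23 → (23, 9/2)
  seg 3: left by d3 = 11 → (12, 9/2)
  seg 4: right by d6 = 23 → (35, 9/2)
  seg 5: down by d4 = -42 → (35, 93/2)
  seg 6: right by d1 = 8 → (43, 93/2)
  seg 7: down by d4 = -42 → (43, 177/2)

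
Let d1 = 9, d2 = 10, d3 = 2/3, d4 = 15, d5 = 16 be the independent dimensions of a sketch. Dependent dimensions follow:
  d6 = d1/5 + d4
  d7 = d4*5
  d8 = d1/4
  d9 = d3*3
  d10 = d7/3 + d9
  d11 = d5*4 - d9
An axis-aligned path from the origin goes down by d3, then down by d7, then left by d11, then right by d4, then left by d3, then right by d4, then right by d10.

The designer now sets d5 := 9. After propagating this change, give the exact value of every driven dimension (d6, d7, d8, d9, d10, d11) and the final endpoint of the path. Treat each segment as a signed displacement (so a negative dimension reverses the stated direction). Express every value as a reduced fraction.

d6 = 84/5
d7 = 75
d8 = 9/4
d9 = 2
d10 = 27
d11 = 34
endpoint = (67/3, -227/3)

Apply edit: d5 := 9
  d6 = d1/5 + d4 = 84/5
  d7 = d4*5 = 75
  d8 = d1/4 = 9/4
  d9 = d3*3 = 2
  d10 = d7/3 + d9 = 27
  d11 = d5*4 - d9 = 34
Walk from origin (0, 0):
  seg 1: down by d3 = 2/3 → (0, -2/3)
  seg 2: down by d7 = 75 → (0, -227/3)
  seg 3: left by d11 = 34 → (-34, -227/3)
  seg 4: right by d4 = 15 → (-19, -227/3)
  seg 5: left by d3 = 2/3 → (-59/3, -227/3)
  seg 6: right by d4 = 15 → (-14/3, -227/3)
  seg 7: right by d10 = 27 → (67/3, -227/3)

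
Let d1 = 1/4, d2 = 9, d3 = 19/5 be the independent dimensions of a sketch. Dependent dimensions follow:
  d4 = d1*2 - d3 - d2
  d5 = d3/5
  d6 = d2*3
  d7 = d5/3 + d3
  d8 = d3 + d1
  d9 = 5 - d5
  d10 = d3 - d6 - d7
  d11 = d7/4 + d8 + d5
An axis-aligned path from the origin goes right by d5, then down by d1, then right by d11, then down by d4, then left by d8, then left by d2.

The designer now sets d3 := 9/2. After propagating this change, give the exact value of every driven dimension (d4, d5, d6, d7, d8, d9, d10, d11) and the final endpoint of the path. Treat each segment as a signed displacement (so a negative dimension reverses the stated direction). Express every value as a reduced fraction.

Apply edit: d3 := 9/2
  d4 = d1*2 - d3 - d2 = -13
  d5 = d3/5 = 9/10
  d6 = d2*3 = 27
  d7 = d5/3 + d3 = 24/5
  d8 = d3 + d1 = 19/4
  d9 = 5 - d5 = 41/10
  d10 = d3 - d6 - d7 = -273/10
  d11 = d7/4 + d8 + d5 = 137/20
Walk from origin (0, 0):
  seg 1: right by d5 = 9/10 → (9/10, 0)
  seg 2: down by d1 = 1/4 → (9/10, -1/4)
  seg 3: right by d11 = 137/20 → (31/4, -1/4)
  seg 4: down by d4 = -13 → (31/4, 51/4)
  seg 5: left by d8 = 19/4 → (3, 51/4)
  seg 6: left by d2 = 9 → (-6, 51/4)

d4 = -13
d5 = 9/10
d6 = 27
d7 = 24/5
d8 = 19/4
d9 = 41/10
d10 = -273/10
d11 = 137/20
endpoint = (-6, 51/4)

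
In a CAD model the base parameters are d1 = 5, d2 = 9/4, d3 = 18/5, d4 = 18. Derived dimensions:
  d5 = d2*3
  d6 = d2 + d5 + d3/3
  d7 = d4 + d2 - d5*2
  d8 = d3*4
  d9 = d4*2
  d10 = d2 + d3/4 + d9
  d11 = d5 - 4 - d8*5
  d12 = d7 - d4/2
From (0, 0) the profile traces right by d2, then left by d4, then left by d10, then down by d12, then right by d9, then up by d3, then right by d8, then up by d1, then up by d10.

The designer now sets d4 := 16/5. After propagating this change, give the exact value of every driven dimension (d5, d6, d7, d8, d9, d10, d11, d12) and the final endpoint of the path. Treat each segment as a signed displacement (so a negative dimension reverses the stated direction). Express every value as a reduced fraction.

d5 = 27/4
d6 = 51/5
d7 = -161/20
d8 = 72/5
d9 = 32/5
d10 = 191/20
d11 = -277/4
d12 = -193/20
endpoint = (103/10, 139/5)

Apply edit: d4 := 16/5
  d5 = d2*3 = 27/4
  d6 = d2 + d5 + d3/3 = 51/5
  d7 = d4 + d2 - d5*2 = -161/20
  d8 = d3*4 = 72/5
  d9 = d4*2 = 32/5
  d10 = d2 + d3/4 + d9 = 191/20
  d11 = d5 - 4 - d8*5 = -277/4
  d12 = d7 - d4/2 = -193/20
Walk from origin (0, 0):
  seg 1: right by d2 = 9/4 → (9/4, 0)
  seg 2: left by d4 = 16/5 → (-19/20, 0)
  seg 3: left by d10 = 191/20 → (-21/2, 0)
  seg 4: down by d12 = -193/20 → (-21/2, 193/20)
  seg 5: right by d9 = 32/5 → (-41/10, 193/20)
  seg 6: up by d3 = 18/5 → (-41/10, 53/4)
  seg 7: right by d8 = 72/5 → (103/10, 53/4)
  seg 8: up by d1 = 5 → (103/10, 73/4)
  seg 9: up by d10 = 191/20 → (103/10, 139/5)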